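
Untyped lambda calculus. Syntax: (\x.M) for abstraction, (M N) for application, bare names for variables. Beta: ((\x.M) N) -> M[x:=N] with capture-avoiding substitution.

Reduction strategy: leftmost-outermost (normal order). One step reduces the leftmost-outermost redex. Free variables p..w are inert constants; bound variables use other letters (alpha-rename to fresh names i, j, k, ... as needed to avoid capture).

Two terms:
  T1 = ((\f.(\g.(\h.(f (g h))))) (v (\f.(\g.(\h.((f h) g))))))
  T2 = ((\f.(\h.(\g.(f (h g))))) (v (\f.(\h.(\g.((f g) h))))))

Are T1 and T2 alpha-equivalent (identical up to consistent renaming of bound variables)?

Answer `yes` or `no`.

Term 1: ((\f.(\g.(\h.(f (g h))))) (v (\f.(\g.(\h.((f h) g))))))
Term 2: ((\f.(\h.(\g.(f (h g))))) (v (\f.(\h.(\g.((f g) h))))))
Alpha-equivalence: compare structure up to binder renaming.
Result: True

Answer: yes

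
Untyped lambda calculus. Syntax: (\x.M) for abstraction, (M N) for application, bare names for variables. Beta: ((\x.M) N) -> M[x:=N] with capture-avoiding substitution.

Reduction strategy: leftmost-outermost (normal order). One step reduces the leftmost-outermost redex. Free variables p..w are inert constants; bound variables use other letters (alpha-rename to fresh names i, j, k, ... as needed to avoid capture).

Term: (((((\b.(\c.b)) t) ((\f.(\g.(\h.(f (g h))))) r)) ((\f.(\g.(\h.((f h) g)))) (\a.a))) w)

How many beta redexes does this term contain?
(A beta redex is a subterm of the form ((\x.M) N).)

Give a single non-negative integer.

Answer: 3

Derivation:
Term: (((((\b.(\c.b)) t) ((\f.(\g.(\h.(f (g h))))) r)) ((\f.(\g.(\h.((f h) g)))) (\a.a))) w)
  Redex: ((\b.(\c.b)) t)
  Redex: ((\f.(\g.(\h.(f (g h))))) r)
  Redex: ((\f.(\g.(\h.((f h) g)))) (\a.a))
Total redexes: 3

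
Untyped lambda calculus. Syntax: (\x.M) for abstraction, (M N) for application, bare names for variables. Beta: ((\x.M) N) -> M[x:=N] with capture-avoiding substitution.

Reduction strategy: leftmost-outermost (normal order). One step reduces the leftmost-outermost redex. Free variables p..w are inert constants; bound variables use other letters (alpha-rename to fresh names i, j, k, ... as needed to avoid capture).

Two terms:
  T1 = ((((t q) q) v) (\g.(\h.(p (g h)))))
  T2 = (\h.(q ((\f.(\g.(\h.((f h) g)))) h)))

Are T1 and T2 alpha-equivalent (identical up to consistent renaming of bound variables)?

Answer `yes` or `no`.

Answer: no

Derivation:
Term 1: ((((t q) q) v) (\g.(\h.(p (g h)))))
Term 2: (\h.(q ((\f.(\g.(\h.((f h) g)))) h)))
Alpha-equivalence: compare structure up to binder renaming.
Result: False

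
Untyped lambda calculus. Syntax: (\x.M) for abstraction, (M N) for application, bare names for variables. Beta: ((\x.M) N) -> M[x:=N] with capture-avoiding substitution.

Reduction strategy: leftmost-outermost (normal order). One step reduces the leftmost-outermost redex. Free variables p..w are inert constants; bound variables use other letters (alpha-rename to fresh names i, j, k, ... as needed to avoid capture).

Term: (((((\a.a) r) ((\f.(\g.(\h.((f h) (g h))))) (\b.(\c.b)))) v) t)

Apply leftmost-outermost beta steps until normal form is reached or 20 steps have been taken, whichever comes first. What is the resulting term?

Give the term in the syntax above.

Step 0: (((((\a.a) r) ((\f.(\g.(\h.((f h) (g h))))) (\b.(\c.b)))) v) t)
Step 1: (((r ((\f.(\g.(\h.((f h) (g h))))) (\b.(\c.b)))) v) t)
Step 2: (((r (\g.(\h.(((\b.(\c.b)) h) (g h))))) v) t)
Step 3: (((r (\g.(\h.((\c.h) (g h))))) v) t)
Step 4: (((r (\g.(\h.h))) v) t)

Answer: (((r (\g.(\h.h))) v) t)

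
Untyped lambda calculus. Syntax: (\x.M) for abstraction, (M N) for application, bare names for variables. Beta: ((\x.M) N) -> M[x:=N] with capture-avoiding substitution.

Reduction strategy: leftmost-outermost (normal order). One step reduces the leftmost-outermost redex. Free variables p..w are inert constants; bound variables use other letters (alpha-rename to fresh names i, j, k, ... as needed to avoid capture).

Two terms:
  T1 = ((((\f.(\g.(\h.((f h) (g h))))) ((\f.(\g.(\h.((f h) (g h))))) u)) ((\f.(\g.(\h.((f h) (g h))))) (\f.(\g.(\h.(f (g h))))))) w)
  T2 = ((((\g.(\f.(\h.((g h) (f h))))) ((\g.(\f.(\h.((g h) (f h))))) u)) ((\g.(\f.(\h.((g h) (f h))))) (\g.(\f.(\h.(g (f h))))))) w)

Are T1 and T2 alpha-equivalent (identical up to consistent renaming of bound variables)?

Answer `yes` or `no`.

Answer: yes

Derivation:
Term 1: ((((\f.(\g.(\h.((f h) (g h))))) ((\f.(\g.(\h.((f h) (g h))))) u)) ((\f.(\g.(\h.((f h) (g h))))) (\f.(\g.(\h.(f (g h))))))) w)
Term 2: ((((\g.(\f.(\h.((g h) (f h))))) ((\g.(\f.(\h.((g h) (f h))))) u)) ((\g.(\f.(\h.((g h) (f h))))) (\g.(\f.(\h.(g (f h))))))) w)
Alpha-equivalence: compare structure up to binder renaming.
Result: True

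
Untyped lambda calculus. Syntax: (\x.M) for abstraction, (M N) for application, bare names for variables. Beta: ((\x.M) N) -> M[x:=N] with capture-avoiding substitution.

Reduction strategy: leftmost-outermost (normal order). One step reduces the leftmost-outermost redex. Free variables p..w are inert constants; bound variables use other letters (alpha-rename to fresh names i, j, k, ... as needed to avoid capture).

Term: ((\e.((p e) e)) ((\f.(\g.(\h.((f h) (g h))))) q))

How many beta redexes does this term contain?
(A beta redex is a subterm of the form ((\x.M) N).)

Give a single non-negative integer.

Term: ((\e.((p e) e)) ((\f.(\g.(\h.((f h) (g h))))) q))
  Redex: ((\e.((p e) e)) ((\f.(\g.(\h.((f h) (g h))))) q))
  Redex: ((\f.(\g.(\h.((f h) (g h))))) q)
Total redexes: 2

Answer: 2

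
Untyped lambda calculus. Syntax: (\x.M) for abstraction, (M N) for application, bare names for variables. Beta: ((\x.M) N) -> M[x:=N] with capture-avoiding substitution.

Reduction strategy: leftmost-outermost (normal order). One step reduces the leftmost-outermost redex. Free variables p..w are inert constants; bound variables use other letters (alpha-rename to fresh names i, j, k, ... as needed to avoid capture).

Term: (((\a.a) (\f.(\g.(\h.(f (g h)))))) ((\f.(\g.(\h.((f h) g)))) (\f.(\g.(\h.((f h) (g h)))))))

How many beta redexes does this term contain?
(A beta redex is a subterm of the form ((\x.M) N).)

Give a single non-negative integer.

Term: (((\a.a) (\f.(\g.(\h.(f (g h)))))) ((\f.(\g.(\h.((f h) g)))) (\f.(\g.(\h.((f h) (g h)))))))
  Redex: ((\a.a) (\f.(\g.(\h.(f (g h))))))
  Redex: ((\f.(\g.(\h.((f h) g)))) (\f.(\g.(\h.((f h) (g h))))))
Total redexes: 2

Answer: 2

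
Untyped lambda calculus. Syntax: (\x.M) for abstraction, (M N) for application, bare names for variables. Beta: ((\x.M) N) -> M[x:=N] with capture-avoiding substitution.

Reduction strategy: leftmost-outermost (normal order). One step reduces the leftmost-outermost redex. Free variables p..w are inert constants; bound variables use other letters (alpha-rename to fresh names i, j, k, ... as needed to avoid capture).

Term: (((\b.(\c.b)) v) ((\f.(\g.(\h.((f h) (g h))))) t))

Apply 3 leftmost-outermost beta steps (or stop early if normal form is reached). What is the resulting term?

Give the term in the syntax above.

Step 0: (((\b.(\c.b)) v) ((\f.(\g.(\h.((f h) (g h))))) t))
Step 1: ((\c.v) ((\f.(\g.(\h.((f h) (g h))))) t))
Step 2: v
Step 3: (normal form reached)

Answer: v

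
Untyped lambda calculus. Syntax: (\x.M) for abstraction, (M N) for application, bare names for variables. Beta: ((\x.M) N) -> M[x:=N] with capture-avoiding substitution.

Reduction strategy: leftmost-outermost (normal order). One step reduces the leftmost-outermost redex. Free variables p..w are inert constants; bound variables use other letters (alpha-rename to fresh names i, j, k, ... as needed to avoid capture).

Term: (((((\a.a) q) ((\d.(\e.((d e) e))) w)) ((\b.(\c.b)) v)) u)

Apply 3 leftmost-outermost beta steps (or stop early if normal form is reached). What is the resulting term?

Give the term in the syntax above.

Step 0: (((((\a.a) q) ((\d.(\e.((d e) e))) w)) ((\b.(\c.b)) v)) u)
Step 1: (((q ((\d.(\e.((d e) e))) w)) ((\b.(\c.b)) v)) u)
Step 2: (((q (\e.((w e) e))) ((\b.(\c.b)) v)) u)
Step 3: (((q (\e.((w e) e))) (\c.v)) u)

Answer: (((q (\e.((w e) e))) (\c.v)) u)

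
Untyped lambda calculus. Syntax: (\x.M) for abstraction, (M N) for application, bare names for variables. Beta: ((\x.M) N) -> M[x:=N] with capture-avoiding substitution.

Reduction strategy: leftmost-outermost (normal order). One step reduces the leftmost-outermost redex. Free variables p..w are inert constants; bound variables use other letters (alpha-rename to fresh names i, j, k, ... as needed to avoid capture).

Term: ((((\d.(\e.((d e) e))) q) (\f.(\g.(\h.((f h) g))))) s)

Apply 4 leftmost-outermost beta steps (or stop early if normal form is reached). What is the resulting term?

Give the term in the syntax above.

Step 0: ((((\d.(\e.((d e) e))) q) (\f.(\g.(\h.((f h) g))))) s)
Step 1: (((\e.((q e) e)) (\f.(\g.(\h.((f h) g))))) s)
Step 2: (((q (\f.(\g.(\h.((f h) g))))) (\f.(\g.(\h.((f h) g))))) s)
Step 3: (normal form reached)

Answer: (((q (\f.(\g.(\h.((f h) g))))) (\f.(\g.(\h.((f h) g))))) s)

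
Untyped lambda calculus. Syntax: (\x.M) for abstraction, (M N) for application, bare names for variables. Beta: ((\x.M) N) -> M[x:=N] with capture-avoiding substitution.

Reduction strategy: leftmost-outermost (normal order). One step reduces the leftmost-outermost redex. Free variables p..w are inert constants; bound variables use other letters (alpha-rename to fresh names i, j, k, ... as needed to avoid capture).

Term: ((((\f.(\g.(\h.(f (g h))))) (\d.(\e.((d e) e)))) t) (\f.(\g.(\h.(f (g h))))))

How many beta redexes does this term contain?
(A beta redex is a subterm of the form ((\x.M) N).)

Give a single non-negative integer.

Answer: 1

Derivation:
Term: ((((\f.(\g.(\h.(f (g h))))) (\d.(\e.((d e) e)))) t) (\f.(\g.(\h.(f (g h))))))
  Redex: ((\f.(\g.(\h.(f (g h))))) (\d.(\e.((d e) e))))
Total redexes: 1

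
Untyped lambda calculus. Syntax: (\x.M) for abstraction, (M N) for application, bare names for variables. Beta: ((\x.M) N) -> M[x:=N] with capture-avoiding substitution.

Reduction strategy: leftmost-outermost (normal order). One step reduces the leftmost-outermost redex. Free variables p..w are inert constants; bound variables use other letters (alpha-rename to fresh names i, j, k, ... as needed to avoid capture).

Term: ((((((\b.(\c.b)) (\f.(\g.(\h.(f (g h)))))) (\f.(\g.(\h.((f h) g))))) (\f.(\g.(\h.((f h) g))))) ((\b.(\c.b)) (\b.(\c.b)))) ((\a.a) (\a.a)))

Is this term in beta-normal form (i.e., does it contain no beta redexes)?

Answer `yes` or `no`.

Term: ((((((\b.(\c.b)) (\f.(\g.(\h.(f (g h)))))) (\f.(\g.(\h.((f h) g))))) (\f.(\g.(\h.((f h) g))))) ((\b.(\c.b)) (\b.(\c.b)))) ((\a.a) (\a.a)))
Found 3 beta redex(es).

Answer: no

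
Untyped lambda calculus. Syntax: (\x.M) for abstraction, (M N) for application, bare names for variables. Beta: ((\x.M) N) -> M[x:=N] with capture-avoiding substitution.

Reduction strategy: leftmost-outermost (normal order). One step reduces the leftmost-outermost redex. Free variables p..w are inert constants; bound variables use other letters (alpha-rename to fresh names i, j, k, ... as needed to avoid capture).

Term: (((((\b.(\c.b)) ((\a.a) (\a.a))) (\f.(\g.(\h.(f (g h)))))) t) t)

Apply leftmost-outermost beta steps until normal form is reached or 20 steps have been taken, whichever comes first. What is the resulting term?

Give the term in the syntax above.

Answer: (t t)

Derivation:
Step 0: (((((\b.(\c.b)) ((\a.a) (\a.a))) (\f.(\g.(\h.(f (g h)))))) t) t)
Step 1: ((((\c.((\a.a) (\a.a))) (\f.(\g.(\h.(f (g h)))))) t) t)
Step 2: ((((\a.a) (\a.a)) t) t)
Step 3: (((\a.a) t) t)
Step 4: (t t)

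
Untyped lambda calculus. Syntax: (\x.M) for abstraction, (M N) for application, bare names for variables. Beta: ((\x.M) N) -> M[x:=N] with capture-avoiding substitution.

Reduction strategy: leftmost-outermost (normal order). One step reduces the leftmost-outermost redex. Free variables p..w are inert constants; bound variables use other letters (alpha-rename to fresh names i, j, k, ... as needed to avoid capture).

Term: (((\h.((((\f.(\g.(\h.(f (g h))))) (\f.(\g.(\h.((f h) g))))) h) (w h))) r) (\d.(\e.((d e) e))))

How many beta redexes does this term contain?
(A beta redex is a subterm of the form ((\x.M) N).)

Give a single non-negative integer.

Answer: 2

Derivation:
Term: (((\h.((((\f.(\g.(\h.(f (g h))))) (\f.(\g.(\h.((f h) g))))) h) (w h))) r) (\d.(\e.((d e) e))))
  Redex: ((\h.((((\f.(\g.(\h.(f (g h))))) (\f.(\g.(\h.((f h) g))))) h) (w h))) r)
  Redex: ((\f.(\g.(\h.(f (g h))))) (\f.(\g.(\h.((f h) g)))))
Total redexes: 2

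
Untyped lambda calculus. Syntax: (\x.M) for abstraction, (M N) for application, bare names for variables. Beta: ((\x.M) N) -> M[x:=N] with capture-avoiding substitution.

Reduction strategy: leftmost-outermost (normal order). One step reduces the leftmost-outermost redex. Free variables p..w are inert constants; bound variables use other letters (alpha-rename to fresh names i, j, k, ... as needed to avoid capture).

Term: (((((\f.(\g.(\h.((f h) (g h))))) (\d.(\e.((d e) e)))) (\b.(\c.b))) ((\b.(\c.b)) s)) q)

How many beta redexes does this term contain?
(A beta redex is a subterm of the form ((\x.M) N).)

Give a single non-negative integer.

Answer: 2

Derivation:
Term: (((((\f.(\g.(\h.((f h) (g h))))) (\d.(\e.((d e) e)))) (\b.(\c.b))) ((\b.(\c.b)) s)) q)
  Redex: ((\f.(\g.(\h.((f h) (g h))))) (\d.(\e.((d e) e))))
  Redex: ((\b.(\c.b)) s)
Total redexes: 2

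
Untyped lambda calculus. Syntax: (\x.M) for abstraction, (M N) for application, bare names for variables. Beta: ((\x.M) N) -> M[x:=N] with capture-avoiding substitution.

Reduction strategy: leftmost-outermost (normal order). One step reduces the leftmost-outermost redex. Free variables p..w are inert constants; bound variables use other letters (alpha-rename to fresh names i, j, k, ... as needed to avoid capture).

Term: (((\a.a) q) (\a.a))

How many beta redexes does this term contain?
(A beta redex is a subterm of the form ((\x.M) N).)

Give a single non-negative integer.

Answer: 1

Derivation:
Term: (((\a.a) q) (\a.a))
  Redex: ((\a.a) q)
Total redexes: 1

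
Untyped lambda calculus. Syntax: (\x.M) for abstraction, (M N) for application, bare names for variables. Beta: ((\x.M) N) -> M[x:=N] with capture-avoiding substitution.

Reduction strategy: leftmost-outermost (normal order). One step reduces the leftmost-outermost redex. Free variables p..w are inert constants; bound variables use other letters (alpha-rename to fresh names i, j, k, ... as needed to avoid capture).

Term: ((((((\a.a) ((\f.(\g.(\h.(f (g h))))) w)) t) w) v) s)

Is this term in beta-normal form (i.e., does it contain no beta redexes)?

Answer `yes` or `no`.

Term: ((((((\a.a) ((\f.(\g.(\h.(f (g h))))) w)) t) w) v) s)
Found 2 beta redex(es).

Answer: no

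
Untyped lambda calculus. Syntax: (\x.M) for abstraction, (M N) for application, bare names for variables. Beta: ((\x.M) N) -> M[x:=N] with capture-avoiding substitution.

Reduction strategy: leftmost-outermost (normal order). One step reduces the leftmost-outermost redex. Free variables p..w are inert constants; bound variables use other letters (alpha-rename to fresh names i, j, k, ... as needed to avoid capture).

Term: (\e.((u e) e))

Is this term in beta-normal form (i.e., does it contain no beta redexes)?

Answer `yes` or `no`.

Term: (\e.((u e) e))
No beta redexes found.

Answer: yes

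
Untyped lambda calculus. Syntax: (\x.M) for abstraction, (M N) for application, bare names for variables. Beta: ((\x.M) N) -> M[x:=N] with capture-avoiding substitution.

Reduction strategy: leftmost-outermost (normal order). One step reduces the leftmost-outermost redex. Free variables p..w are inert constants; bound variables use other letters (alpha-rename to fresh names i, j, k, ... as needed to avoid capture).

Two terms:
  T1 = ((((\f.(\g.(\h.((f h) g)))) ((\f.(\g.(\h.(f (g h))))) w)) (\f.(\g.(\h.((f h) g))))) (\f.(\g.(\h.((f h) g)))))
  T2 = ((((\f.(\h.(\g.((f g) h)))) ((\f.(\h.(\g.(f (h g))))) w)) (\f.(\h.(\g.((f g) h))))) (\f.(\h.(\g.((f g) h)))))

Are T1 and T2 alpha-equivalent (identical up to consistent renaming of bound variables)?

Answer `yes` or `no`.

Term 1: ((((\f.(\g.(\h.((f h) g)))) ((\f.(\g.(\h.(f (g h))))) w)) (\f.(\g.(\h.((f h) g))))) (\f.(\g.(\h.((f h) g)))))
Term 2: ((((\f.(\h.(\g.((f g) h)))) ((\f.(\h.(\g.(f (h g))))) w)) (\f.(\h.(\g.((f g) h))))) (\f.(\h.(\g.((f g) h)))))
Alpha-equivalence: compare structure up to binder renaming.
Result: True

Answer: yes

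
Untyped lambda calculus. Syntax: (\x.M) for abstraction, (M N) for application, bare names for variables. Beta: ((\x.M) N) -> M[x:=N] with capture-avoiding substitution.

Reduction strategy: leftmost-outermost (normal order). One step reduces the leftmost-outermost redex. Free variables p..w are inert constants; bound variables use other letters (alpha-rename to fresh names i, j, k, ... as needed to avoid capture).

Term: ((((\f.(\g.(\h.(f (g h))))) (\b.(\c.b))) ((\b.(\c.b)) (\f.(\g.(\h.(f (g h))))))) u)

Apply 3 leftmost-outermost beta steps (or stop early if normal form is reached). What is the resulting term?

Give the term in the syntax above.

Step 0: ((((\f.(\g.(\h.(f (g h))))) (\b.(\c.b))) ((\b.(\c.b)) (\f.(\g.(\h.(f (g h))))))) u)
Step 1: (((\g.(\h.((\b.(\c.b)) (g h)))) ((\b.(\c.b)) (\f.(\g.(\h.(f (g h))))))) u)
Step 2: ((\h.((\b.(\c.b)) (((\b.(\c.b)) (\f.(\g.(\h.(f (g h)))))) h))) u)
Step 3: ((\b.(\c.b)) (((\b.(\c.b)) (\f.(\g.(\h.(f (g h)))))) u))

Answer: ((\b.(\c.b)) (((\b.(\c.b)) (\f.(\g.(\h.(f (g h)))))) u))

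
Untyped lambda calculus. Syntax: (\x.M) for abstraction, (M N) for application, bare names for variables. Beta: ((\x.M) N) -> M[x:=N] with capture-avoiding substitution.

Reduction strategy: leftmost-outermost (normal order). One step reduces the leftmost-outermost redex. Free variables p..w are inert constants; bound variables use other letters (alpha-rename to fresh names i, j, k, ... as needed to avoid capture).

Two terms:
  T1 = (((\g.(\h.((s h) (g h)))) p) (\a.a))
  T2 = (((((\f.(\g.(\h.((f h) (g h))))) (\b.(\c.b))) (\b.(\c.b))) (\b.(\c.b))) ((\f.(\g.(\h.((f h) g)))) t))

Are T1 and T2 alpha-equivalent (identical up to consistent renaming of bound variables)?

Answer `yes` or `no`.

Term 1: (((\g.(\h.((s h) (g h)))) p) (\a.a))
Term 2: (((((\f.(\g.(\h.((f h) (g h))))) (\b.(\c.b))) (\b.(\c.b))) (\b.(\c.b))) ((\f.(\g.(\h.((f h) g)))) t))
Alpha-equivalence: compare structure up to binder renaming.
Result: False

Answer: no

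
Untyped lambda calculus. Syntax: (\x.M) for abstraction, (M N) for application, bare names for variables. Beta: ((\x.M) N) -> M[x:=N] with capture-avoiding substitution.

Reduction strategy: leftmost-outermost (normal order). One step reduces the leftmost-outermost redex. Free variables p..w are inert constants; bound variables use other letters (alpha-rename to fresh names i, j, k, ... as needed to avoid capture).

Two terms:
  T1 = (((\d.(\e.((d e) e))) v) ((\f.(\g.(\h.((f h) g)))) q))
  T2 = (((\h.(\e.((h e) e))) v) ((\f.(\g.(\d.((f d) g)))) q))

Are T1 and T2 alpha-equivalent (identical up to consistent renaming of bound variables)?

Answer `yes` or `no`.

Term 1: (((\d.(\e.((d e) e))) v) ((\f.(\g.(\h.((f h) g)))) q))
Term 2: (((\h.(\e.((h e) e))) v) ((\f.(\g.(\d.((f d) g)))) q))
Alpha-equivalence: compare structure up to binder renaming.
Result: True

Answer: yes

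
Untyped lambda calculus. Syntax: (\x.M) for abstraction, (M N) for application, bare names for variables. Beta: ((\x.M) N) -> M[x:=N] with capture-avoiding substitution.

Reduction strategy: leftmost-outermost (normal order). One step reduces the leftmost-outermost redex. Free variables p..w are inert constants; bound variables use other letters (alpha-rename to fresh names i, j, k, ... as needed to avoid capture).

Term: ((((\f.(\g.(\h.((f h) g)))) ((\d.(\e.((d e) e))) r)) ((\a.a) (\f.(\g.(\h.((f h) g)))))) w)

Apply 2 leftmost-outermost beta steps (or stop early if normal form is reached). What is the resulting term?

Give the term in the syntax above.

Step 0: ((((\f.(\g.(\h.((f h) g)))) ((\d.(\e.((d e) e))) r)) ((\a.a) (\f.(\g.(\h.((f h) g)))))) w)
Step 1: (((\g.(\h.((((\d.(\e.((d e) e))) r) h) g))) ((\a.a) (\f.(\g.(\h.((f h) g)))))) w)
Step 2: ((\h.((((\d.(\e.((d e) e))) r) h) ((\a.a) (\f.(\g.(\h.((f h) g))))))) w)

Answer: ((\h.((((\d.(\e.((d e) e))) r) h) ((\a.a) (\f.(\g.(\h.((f h) g))))))) w)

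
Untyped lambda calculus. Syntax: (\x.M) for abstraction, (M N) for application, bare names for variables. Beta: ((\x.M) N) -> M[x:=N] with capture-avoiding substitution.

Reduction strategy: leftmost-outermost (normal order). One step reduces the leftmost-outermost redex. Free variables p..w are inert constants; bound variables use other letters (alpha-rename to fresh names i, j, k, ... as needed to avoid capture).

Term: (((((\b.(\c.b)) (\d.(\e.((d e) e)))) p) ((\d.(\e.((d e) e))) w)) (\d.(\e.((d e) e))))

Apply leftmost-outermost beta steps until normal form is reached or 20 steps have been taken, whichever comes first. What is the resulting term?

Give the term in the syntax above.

Answer: (((w (\d.(\e.((d e) e)))) (\d.(\e.((d e) e)))) (\d.(\e.((d e) e))))

Derivation:
Step 0: (((((\b.(\c.b)) (\d.(\e.((d e) e)))) p) ((\d.(\e.((d e) e))) w)) (\d.(\e.((d e) e))))
Step 1: ((((\c.(\d.(\e.((d e) e)))) p) ((\d.(\e.((d e) e))) w)) (\d.(\e.((d e) e))))
Step 2: (((\d.(\e.((d e) e))) ((\d.(\e.((d e) e))) w)) (\d.(\e.((d e) e))))
Step 3: ((\e.((((\d.(\e.((d e) e))) w) e) e)) (\d.(\e.((d e) e))))
Step 4: ((((\d.(\e.((d e) e))) w) (\d.(\e.((d e) e)))) (\d.(\e.((d e) e))))
Step 5: (((\e.((w e) e)) (\d.(\e.((d e) e)))) (\d.(\e.((d e) e))))
Step 6: (((w (\d.(\e.((d e) e)))) (\d.(\e.((d e) e)))) (\d.(\e.((d e) e))))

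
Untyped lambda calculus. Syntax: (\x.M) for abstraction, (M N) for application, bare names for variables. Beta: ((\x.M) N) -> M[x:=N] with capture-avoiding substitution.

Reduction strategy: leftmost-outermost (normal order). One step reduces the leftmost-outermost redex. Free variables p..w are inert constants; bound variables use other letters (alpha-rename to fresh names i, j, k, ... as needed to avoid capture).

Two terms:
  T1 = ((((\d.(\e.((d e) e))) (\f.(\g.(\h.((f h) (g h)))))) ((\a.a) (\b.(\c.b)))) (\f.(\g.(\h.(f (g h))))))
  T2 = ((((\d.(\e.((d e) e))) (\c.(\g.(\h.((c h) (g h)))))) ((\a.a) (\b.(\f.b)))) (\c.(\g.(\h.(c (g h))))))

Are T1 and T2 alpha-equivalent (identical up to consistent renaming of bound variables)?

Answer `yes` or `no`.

Answer: yes

Derivation:
Term 1: ((((\d.(\e.((d e) e))) (\f.(\g.(\h.((f h) (g h)))))) ((\a.a) (\b.(\c.b)))) (\f.(\g.(\h.(f (g h))))))
Term 2: ((((\d.(\e.((d e) e))) (\c.(\g.(\h.((c h) (g h)))))) ((\a.a) (\b.(\f.b)))) (\c.(\g.(\h.(c (g h))))))
Alpha-equivalence: compare structure up to binder renaming.
Result: True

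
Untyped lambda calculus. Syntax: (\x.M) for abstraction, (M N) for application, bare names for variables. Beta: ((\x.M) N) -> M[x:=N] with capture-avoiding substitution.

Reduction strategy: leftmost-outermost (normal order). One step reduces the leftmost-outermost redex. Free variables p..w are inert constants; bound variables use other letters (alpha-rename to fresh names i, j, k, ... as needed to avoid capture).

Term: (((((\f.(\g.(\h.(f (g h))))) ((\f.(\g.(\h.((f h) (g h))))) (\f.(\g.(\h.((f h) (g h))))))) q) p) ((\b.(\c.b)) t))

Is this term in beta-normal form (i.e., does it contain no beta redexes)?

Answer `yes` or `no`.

Answer: no

Derivation:
Term: (((((\f.(\g.(\h.(f (g h))))) ((\f.(\g.(\h.((f h) (g h))))) (\f.(\g.(\h.((f h) (g h))))))) q) p) ((\b.(\c.b)) t))
Found 3 beta redex(es).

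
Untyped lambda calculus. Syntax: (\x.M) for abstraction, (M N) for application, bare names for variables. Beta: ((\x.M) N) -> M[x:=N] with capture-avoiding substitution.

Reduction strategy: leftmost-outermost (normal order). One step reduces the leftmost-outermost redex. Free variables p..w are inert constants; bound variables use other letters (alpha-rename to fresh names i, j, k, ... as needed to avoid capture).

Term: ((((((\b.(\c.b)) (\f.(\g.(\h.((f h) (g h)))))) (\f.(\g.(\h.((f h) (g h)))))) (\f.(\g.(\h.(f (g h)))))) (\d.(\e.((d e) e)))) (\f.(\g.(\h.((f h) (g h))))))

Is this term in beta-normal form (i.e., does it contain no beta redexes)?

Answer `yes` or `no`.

Answer: no

Derivation:
Term: ((((((\b.(\c.b)) (\f.(\g.(\h.((f h) (g h)))))) (\f.(\g.(\h.((f h) (g h)))))) (\f.(\g.(\h.(f (g h)))))) (\d.(\e.((d e) e)))) (\f.(\g.(\h.((f h) (g h))))))
Found 1 beta redex(es).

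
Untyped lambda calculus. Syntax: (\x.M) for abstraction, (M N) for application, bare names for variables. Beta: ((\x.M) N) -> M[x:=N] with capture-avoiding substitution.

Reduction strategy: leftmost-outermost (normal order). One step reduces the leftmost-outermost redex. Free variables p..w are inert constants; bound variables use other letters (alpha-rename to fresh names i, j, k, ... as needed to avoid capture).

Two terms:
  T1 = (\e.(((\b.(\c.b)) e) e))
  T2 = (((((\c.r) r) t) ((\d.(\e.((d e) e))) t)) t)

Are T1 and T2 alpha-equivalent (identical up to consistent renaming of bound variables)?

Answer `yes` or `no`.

Answer: no

Derivation:
Term 1: (\e.(((\b.(\c.b)) e) e))
Term 2: (((((\c.r) r) t) ((\d.(\e.((d e) e))) t)) t)
Alpha-equivalence: compare structure up to binder renaming.
Result: False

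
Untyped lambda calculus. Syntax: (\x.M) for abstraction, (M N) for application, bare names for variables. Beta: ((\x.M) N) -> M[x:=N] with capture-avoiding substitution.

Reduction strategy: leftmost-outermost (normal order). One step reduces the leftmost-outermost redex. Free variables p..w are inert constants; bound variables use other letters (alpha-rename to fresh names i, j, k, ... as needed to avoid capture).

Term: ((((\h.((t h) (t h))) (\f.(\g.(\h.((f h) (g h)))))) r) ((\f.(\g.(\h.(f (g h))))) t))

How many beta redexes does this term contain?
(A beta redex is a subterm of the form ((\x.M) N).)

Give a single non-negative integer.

Answer: 2

Derivation:
Term: ((((\h.((t h) (t h))) (\f.(\g.(\h.((f h) (g h)))))) r) ((\f.(\g.(\h.(f (g h))))) t))
  Redex: ((\h.((t h) (t h))) (\f.(\g.(\h.((f h) (g h))))))
  Redex: ((\f.(\g.(\h.(f (g h))))) t)
Total redexes: 2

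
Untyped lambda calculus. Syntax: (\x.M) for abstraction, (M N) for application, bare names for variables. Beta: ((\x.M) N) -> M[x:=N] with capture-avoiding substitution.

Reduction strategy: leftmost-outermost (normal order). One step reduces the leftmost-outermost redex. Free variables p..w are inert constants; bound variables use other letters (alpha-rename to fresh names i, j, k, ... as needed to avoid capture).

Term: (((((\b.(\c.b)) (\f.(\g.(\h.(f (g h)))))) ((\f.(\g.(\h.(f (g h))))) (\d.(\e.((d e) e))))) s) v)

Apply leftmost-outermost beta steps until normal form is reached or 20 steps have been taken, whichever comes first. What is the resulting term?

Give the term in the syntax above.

Answer: (\h.(s (v h)))

Derivation:
Step 0: (((((\b.(\c.b)) (\f.(\g.(\h.(f (g h)))))) ((\f.(\g.(\h.(f (g h))))) (\d.(\e.((d e) e))))) s) v)
Step 1: ((((\c.(\f.(\g.(\h.(f (g h)))))) ((\f.(\g.(\h.(f (g h))))) (\d.(\e.((d e) e))))) s) v)
Step 2: (((\f.(\g.(\h.(f (g h))))) s) v)
Step 3: ((\g.(\h.(s (g h)))) v)
Step 4: (\h.(s (v h)))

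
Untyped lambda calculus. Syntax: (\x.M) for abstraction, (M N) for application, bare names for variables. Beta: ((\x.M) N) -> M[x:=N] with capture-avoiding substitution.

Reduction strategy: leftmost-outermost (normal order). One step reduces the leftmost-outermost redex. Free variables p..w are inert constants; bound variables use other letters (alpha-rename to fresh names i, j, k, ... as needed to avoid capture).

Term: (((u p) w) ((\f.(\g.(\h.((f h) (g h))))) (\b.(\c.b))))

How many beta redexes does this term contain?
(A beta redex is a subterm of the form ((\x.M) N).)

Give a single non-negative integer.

Term: (((u p) w) ((\f.(\g.(\h.((f h) (g h))))) (\b.(\c.b))))
  Redex: ((\f.(\g.(\h.((f h) (g h))))) (\b.(\c.b)))
Total redexes: 1

Answer: 1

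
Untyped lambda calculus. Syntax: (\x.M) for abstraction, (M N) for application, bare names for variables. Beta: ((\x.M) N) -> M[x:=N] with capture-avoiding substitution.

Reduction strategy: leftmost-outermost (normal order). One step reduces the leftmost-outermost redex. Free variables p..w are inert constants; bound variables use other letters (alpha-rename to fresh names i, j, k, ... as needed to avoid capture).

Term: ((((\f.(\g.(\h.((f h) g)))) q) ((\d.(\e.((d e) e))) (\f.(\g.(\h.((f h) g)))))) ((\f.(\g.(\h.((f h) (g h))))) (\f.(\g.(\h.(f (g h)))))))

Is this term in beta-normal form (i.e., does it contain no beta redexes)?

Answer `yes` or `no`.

Answer: no

Derivation:
Term: ((((\f.(\g.(\h.((f h) g)))) q) ((\d.(\e.((d e) e))) (\f.(\g.(\h.((f h) g)))))) ((\f.(\g.(\h.((f h) (g h))))) (\f.(\g.(\h.(f (g h)))))))
Found 3 beta redex(es).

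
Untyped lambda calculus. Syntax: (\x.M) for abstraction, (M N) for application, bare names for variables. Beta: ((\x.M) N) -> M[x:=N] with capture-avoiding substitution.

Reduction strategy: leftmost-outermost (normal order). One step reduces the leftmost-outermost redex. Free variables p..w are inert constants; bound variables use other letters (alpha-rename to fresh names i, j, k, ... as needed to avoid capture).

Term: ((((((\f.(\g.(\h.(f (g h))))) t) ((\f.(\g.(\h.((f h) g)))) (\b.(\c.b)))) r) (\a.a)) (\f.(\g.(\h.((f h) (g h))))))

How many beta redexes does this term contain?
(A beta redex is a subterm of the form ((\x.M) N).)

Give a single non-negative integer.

Term: ((((((\f.(\g.(\h.(f (g h))))) t) ((\f.(\g.(\h.((f h) g)))) (\b.(\c.b)))) r) (\a.a)) (\f.(\g.(\h.((f h) (g h))))))
  Redex: ((\f.(\g.(\h.(f (g h))))) t)
  Redex: ((\f.(\g.(\h.((f h) g)))) (\b.(\c.b)))
Total redexes: 2

Answer: 2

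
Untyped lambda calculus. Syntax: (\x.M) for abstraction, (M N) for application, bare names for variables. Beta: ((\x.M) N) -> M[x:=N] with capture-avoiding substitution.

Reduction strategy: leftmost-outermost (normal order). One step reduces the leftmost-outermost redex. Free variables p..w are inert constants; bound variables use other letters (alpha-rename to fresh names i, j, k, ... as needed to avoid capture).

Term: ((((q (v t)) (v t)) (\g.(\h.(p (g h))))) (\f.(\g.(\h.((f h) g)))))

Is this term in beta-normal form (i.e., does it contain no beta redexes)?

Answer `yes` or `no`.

Answer: yes

Derivation:
Term: ((((q (v t)) (v t)) (\g.(\h.(p (g h))))) (\f.(\g.(\h.((f h) g)))))
No beta redexes found.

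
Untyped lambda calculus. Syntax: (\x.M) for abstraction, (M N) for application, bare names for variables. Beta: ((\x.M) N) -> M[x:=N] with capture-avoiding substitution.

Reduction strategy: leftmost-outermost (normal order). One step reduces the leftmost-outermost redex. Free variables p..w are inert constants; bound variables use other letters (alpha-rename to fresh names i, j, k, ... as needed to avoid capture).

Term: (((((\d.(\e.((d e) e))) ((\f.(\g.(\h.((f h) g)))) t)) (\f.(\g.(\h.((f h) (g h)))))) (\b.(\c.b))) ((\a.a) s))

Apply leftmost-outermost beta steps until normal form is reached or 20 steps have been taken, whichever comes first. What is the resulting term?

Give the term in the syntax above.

Answer: ((((t (\f.(\g.(\h.((f h) (g h)))))) (\f.(\g.(\h.((f h) (g h)))))) (\b.(\c.b))) s)

Derivation:
Step 0: (((((\d.(\e.((d e) e))) ((\f.(\g.(\h.((f h) g)))) t)) (\f.(\g.(\h.((f h) (g h)))))) (\b.(\c.b))) ((\a.a) s))
Step 1: ((((\e.((((\f.(\g.(\h.((f h) g)))) t) e) e)) (\f.(\g.(\h.((f h) (g h)))))) (\b.(\c.b))) ((\a.a) s))
Step 2: ((((((\f.(\g.(\h.((f h) g)))) t) (\f.(\g.(\h.((f h) (g h)))))) (\f.(\g.(\h.((f h) (g h)))))) (\b.(\c.b))) ((\a.a) s))
Step 3: (((((\g.(\h.((t h) g))) (\f.(\g.(\h.((f h) (g h)))))) (\f.(\g.(\h.((f h) (g h)))))) (\b.(\c.b))) ((\a.a) s))
Step 4: ((((\h.((t h) (\f.(\g.(\h.((f h) (g h))))))) (\f.(\g.(\h.((f h) (g h)))))) (\b.(\c.b))) ((\a.a) s))
Step 5: ((((t (\f.(\g.(\h.((f h) (g h)))))) (\f.(\g.(\h.((f h) (g h)))))) (\b.(\c.b))) ((\a.a) s))
Step 6: ((((t (\f.(\g.(\h.((f h) (g h)))))) (\f.(\g.(\h.((f h) (g h)))))) (\b.(\c.b))) s)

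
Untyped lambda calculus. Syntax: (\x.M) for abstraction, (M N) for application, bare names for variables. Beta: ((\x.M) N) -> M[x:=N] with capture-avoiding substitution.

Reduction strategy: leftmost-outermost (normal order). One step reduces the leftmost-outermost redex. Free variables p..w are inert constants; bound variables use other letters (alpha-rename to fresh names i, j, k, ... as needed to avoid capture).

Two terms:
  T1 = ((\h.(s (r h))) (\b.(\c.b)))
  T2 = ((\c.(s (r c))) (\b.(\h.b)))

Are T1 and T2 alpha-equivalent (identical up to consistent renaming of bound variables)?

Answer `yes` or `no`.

Answer: yes

Derivation:
Term 1: ((\h.(s (r h))) (\b.(\c.b)))
Term 2: ((\c.(s (r c))) (\b.(\h.b)))
Alpha-equivalence: compare structure up to binder renaming.
Result: True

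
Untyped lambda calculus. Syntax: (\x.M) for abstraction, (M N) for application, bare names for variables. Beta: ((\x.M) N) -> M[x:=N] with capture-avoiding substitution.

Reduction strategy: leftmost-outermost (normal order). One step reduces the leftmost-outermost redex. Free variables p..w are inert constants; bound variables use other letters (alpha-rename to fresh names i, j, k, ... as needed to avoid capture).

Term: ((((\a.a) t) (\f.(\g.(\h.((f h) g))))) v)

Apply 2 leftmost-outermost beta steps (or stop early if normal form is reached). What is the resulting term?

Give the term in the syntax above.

Step 0: ((((\a.a) t) (\f.(\g.(\h.((f h) g))))) v)
Step 1: ((t (\f.(\g.(\h.((f h) g))))) v)
Step 2: (normal form reached)

Answer: ((t (\f.(\g.(\h.((f h) g))))) v)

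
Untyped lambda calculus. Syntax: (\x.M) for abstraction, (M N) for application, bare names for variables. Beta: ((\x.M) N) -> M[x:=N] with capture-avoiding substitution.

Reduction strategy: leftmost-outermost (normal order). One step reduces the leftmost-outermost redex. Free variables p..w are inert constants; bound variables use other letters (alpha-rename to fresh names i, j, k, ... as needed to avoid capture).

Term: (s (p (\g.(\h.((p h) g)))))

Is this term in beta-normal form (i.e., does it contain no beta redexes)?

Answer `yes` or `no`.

Term: (s (p (\g.(\h.((p h) g)))))
No beta redexes found.

Answer: yes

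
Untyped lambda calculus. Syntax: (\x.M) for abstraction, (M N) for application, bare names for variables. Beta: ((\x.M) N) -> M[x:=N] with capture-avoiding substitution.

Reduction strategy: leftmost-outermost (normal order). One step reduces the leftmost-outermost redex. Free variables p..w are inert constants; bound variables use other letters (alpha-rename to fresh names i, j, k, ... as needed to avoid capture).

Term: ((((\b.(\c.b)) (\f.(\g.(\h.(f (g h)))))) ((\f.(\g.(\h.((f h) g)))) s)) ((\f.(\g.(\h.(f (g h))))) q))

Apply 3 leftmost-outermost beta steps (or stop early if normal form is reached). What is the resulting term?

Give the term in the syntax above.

Answer: (\g.(\h.(((\f.(\g.(\h.(f (g h))))) q) (g h))))

Derivation:
Step 0: ((((\b.(\c.b)) (\f.(\g.(\h.(f (g h)))))) ((\f.(\g.(\h.((f h) g)))) s)) ((\f.(\g.(\h.(f (g h))))) q))
Step 1: (((\c.(\f.(\g.(\h.(f (g h)))))) ((\f.(\g.(\h.((f h) g)))) s)) ((\f.(\g.(\h.(f (g h))))) q))
Step 2: ((\f.(\g.(\h.(f (g h))))) ((\f.(\g.(\h.(f (g h))))) q))
Step 3: (\g.(\h.(((\f.(\g.(\h.(f (g h))))) q) (g h))))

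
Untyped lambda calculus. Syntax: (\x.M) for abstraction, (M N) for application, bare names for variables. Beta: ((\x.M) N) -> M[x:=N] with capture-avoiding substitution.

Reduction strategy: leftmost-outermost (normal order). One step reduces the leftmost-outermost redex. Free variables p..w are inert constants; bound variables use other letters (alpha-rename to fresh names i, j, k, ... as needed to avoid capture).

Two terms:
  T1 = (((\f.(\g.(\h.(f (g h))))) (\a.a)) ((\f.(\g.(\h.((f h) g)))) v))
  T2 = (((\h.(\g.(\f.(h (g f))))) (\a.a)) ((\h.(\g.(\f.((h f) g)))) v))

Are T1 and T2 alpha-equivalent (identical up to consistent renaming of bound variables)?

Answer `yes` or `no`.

Term 1: (((\f.(\g.(\h.(f (g h))))) (\a.a)) ((\f.(\g.(\h.((f h) g)))) v))
Term 2: (((\h.(\g.(\f.(h (g f))))) (\a.a)) ((\h.(\g.(\f.((h f) g)))) v))
Alpha-equivalence: compare structure up to binder renaming.
Result: True

Answer: yes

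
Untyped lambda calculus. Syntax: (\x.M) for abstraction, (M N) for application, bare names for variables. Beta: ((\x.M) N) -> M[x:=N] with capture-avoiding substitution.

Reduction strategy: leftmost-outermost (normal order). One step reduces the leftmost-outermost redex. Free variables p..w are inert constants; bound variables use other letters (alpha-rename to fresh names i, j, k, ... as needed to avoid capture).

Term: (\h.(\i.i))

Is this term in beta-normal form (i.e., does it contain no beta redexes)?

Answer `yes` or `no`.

Answer: yes

Derivation:
Term: (\h.(\i.i))
No beta redexes found.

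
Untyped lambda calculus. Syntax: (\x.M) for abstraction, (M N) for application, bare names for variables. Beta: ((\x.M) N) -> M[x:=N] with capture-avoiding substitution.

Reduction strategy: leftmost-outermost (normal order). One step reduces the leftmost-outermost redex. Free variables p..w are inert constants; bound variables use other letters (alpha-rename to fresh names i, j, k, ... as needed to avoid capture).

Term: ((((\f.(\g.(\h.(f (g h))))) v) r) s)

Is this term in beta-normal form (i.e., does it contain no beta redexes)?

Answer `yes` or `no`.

Answer: no

Derivation:
Term: ((((\f.(\g.(\h.(f (g h))))) v) r) s)
Found 1 beta redex(es).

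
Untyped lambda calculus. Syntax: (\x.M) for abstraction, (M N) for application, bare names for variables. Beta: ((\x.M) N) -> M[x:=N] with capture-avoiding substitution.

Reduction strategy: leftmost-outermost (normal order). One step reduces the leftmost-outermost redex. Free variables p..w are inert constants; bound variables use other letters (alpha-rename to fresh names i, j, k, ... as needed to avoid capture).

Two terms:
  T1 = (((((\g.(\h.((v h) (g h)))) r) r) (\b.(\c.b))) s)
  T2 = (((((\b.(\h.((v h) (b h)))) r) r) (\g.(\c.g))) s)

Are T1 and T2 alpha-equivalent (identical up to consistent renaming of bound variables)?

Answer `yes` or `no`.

Answer: yes

Derivation:
Term 1: (((((\g.(\h.((v h) (g h)))) r) r) (\b.(\c.b))) s)
Term 2: (((((\b.(\h.((v h) (b h)))) r) r) (\g.(\c.g))) s)
Alpha-equivalence: compare structure up to binder renaming.
Result: True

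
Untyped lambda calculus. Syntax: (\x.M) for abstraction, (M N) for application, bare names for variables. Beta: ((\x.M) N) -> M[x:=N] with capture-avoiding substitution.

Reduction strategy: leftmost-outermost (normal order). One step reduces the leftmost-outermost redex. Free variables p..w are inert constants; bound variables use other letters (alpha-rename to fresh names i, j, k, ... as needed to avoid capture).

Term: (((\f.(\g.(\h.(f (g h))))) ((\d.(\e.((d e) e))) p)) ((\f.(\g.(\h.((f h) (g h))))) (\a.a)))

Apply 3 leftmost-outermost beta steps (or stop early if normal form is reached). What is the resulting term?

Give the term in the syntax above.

Step 0: (((\f.(\g.(\h.(f (g h))))) ((\d.(\e.((d e) e))) p)) ((\f.(\g.(\h.((f h) (g h))))) (\a.a)))
Step 1: ((\g.(\h.(((\d.(\e.((d e) e))) p) (g h)))) ((\f.(\g.(\h.((f h) (g h))))) (\a.a)))
Step 2: (\h.(((\d.(\e.((d e) e))) p) (((\f.(\g.(\h.((f h) (g h))))) (\a.a)) h)))
Step 3: (\h.((\e.((p e) e)) (((\f.(\g.(\h.((f h) (g h))))) (\a.a)) h)))

Answer: (\h.((\e.((p e) e)) (((\f.(\g.(\h.((f h) (g h))))) (\a.a)) h)))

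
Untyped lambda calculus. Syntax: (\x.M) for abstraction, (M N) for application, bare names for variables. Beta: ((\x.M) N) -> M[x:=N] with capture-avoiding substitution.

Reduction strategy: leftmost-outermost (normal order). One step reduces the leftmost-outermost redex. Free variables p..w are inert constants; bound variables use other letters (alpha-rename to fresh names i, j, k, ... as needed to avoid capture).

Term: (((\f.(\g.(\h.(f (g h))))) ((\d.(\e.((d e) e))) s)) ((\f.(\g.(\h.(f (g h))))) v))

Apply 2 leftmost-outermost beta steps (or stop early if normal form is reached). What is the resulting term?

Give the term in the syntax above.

Answer: (\h.(((\d.(\e.((d e) e))) s) (((\f.(\g.(\h.(f (g h))))) v) h)))

Derivation:
Step 0: (((\f.(\g.(\h.(f (g h))))) ((\d.(\e.((d e) e))) s)) ((\f.(\g.(\h.(f (g h))))) v))
Step 1: ((\g.(\h.(((\d.(\e.((d e) e))) s) (g h)))) ((\f.(\g.(\h.(f (g h))))) v))
Step 2: (\h.(((\d.(\e.((d e) e))) s) (((\f.(\g.(\h.(f (g h))))) v) h)))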